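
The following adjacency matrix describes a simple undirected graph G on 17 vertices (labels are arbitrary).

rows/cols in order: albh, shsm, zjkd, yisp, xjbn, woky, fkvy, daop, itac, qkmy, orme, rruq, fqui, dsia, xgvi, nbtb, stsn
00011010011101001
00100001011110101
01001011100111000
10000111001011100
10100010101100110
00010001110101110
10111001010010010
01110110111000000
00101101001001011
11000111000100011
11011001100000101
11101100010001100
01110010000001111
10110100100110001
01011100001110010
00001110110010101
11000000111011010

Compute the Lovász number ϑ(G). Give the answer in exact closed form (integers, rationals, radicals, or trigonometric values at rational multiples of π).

sqrt(17)

Vertex albh has 8 neighbors: yisp, xjbn, fkvy, qkmy, orme, rruq, dsia, stsn.
deg(xgvi) = 8; N(xgvi) = {shsm, yisp, xjbn, woky, orme, rruq, fqui, nbtb}.
Vertex fkvy has 8 neighbors: albh, zjkd, yisp, xjbn, daop, qkmy, fqui, nbtb.
N(woky) = {yisp, daop, itac, qkmy, rruq, dsia, xgvi, nbtb}, |N(woky)| = 8.
8-regular, N=17; SR(17,8,3,4) — a Paley graph.
A has 3 distinct eigenvalues ≈ [8.0, 1.561553, -2.561553].
Lovász: ϑ = −17(-sqrt(17)/2 - 1/2)/(8+-(-sqrt(17)/2 - 1/2)) = sqrt(17).
Numerically 4.1231.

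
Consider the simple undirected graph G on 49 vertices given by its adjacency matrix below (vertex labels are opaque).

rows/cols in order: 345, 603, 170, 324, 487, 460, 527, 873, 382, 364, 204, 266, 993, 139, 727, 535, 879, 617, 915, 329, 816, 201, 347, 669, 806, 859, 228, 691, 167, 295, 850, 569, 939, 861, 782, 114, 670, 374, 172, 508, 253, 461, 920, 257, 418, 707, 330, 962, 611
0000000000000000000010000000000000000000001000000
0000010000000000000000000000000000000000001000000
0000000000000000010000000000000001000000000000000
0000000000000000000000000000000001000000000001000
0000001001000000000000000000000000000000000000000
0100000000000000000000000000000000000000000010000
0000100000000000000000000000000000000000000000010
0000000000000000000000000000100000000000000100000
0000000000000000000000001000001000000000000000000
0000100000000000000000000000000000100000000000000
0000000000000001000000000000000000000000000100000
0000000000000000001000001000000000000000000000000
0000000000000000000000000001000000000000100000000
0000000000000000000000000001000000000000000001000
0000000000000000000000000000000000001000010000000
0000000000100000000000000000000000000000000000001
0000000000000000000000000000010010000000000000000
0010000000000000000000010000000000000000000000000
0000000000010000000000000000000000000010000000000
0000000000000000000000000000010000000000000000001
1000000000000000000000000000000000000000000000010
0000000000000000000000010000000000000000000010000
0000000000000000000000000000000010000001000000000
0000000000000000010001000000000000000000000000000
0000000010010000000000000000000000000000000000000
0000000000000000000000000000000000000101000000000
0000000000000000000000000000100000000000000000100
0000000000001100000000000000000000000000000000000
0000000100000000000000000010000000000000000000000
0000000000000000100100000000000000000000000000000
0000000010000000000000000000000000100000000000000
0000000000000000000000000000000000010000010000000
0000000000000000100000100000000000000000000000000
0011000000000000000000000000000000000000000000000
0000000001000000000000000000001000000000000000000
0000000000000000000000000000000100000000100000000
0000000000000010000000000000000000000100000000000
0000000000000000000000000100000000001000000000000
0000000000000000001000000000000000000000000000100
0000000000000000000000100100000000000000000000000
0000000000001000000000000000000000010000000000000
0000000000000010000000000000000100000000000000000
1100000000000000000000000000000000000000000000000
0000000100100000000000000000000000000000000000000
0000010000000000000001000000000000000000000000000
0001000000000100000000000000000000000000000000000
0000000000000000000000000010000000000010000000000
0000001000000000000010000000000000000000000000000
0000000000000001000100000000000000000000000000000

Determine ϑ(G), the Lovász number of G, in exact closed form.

49*cos(pi/49)/(cos(pi/49) + 1)

Vertex 535 has 2 neighbors: 204, 611.
deg(460) = 2; N(460) = {603, 418}.
N(201) = {669, 418}, |N(201)| = 2.
deg(816) = 2; N(816) = {345, 962}.
Every vertex has degree 2 (N=49); the odd cycle C_{49}.
A has 25 distinct eigenvalues ≈ [2.0, 1.98358, 1.93459, 1.85383, 1.74264, 1.60283, 1.4367, 1.24698, 1.03679, 0.80957, 0.56906, 0.3192, 0.0641, -0.19205, -0.44504, -0.69073, -0.92508, -1.14423, -1.3446, -1.52289, -1.67618, -1.80194, -1.89811, -1.96312, -1.99589].
λ_max=2, λ_min=-2*cos(pi/49); ϑ = −49·λ_min/(λ_max−λ_min) = 49*cos(pi/49)/(cos(pi/49) + 1).
ϑ(G) ≈ 24.4748.
24 ≤ 49*cos(pi/49)/(cos(pi/49) + 1) ≤ 25: both strict.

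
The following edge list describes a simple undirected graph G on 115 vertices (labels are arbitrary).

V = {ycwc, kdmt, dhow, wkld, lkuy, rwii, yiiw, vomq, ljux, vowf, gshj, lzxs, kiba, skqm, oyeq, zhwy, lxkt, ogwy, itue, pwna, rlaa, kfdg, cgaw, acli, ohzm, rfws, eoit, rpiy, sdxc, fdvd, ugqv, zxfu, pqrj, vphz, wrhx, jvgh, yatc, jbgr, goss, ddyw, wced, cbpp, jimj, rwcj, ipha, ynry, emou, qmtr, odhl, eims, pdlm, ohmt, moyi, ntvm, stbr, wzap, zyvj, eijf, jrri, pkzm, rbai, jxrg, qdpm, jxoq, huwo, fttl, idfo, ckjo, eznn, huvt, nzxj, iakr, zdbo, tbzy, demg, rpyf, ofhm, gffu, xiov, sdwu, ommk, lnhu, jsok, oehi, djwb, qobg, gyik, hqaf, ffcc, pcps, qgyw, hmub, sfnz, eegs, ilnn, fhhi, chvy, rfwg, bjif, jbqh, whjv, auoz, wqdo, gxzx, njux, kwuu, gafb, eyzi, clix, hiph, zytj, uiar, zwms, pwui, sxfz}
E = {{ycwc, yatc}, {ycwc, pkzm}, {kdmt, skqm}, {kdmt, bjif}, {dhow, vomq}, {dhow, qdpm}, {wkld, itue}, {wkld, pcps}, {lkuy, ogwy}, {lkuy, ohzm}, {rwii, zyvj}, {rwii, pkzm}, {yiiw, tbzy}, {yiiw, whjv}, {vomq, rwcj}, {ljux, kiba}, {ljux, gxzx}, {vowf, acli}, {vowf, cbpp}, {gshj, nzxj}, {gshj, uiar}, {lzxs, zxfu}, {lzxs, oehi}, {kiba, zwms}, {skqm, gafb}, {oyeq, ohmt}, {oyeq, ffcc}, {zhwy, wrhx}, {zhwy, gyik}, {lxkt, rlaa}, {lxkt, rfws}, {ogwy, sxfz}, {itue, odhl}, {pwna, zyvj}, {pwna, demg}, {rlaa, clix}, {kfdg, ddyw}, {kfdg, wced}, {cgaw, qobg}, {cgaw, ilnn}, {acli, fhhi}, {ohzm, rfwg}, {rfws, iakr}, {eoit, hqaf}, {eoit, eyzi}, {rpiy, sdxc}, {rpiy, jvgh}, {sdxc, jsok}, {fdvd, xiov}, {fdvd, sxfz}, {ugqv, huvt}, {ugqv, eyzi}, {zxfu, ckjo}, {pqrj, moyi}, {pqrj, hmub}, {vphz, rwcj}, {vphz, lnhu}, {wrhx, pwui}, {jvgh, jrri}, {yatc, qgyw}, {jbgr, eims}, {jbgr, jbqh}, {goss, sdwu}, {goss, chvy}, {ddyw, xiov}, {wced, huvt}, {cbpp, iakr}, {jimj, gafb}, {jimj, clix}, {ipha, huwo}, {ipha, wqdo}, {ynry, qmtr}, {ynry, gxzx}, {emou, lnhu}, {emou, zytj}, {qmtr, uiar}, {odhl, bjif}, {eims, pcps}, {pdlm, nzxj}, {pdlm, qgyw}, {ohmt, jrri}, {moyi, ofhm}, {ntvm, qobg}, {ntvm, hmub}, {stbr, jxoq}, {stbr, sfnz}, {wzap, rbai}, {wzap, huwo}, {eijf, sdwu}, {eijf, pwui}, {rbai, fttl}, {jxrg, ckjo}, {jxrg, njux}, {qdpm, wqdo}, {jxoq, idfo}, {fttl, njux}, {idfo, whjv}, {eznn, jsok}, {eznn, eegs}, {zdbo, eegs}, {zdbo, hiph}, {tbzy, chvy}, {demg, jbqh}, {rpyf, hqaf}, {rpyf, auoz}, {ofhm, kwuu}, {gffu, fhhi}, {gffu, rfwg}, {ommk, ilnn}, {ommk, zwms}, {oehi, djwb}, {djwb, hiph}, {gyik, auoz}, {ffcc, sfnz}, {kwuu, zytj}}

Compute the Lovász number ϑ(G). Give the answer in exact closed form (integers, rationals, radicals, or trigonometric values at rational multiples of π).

deg(ynry) = 2; N(ynry) = {qmtr, gxzx}.
N(huvt) = {ugqv, wced}, |N(huvt)| = 2.
N(ohmt) = {oyeq, jrri}, |N(ohmt)| = 2.
deg(yatc) = 2; N(yatc) = {ycwc, qgyw}.
G on 115 vertices is 2-regular; a single 115-cycle (edge-transitive).
The 58 distinct eigenvalues: [2.0, 1.997, 1.988, 1.973, 1.952, 1.926, 1.893, 1.856, 1.812, 1.763, 1.709, 1.65, 1.585, 1.516, 1.443, 1.365, 1.283, 1.198, 1.108, 1.016, 0.92, 0.822, 0.721, 0.618, 0.513, 0.407, 0.299, 0.191, 0.082, -0.027, -0.136, -0.245, -0.353, -0.46, -0.566, -0.67, -0.772, -0.871, -0.968, -1.062, -1.153, -1.241, -1.325, -1.405, -1.48, -1.551, -1.618, -1.68, -1.737, -1.788, -1.834, -1.875, -1.91, -1.94, -1.964, -1.981, -1.993, -1.999].
Lovász: ϑ = −115(-2*cos(pi/115))/(2+-(-1)*2*cos(pi/115)) = 115*cos(pi/115)/(cos(pi/115) + 1).
ϑ(G) ≈ 57.489271.
Check 57 ≤ 115*cos(pi/115)/(cos(pi/115) + 1) ≤ 58: both strict.

115*cos(pi/115)/(cos(pi/115) + 1)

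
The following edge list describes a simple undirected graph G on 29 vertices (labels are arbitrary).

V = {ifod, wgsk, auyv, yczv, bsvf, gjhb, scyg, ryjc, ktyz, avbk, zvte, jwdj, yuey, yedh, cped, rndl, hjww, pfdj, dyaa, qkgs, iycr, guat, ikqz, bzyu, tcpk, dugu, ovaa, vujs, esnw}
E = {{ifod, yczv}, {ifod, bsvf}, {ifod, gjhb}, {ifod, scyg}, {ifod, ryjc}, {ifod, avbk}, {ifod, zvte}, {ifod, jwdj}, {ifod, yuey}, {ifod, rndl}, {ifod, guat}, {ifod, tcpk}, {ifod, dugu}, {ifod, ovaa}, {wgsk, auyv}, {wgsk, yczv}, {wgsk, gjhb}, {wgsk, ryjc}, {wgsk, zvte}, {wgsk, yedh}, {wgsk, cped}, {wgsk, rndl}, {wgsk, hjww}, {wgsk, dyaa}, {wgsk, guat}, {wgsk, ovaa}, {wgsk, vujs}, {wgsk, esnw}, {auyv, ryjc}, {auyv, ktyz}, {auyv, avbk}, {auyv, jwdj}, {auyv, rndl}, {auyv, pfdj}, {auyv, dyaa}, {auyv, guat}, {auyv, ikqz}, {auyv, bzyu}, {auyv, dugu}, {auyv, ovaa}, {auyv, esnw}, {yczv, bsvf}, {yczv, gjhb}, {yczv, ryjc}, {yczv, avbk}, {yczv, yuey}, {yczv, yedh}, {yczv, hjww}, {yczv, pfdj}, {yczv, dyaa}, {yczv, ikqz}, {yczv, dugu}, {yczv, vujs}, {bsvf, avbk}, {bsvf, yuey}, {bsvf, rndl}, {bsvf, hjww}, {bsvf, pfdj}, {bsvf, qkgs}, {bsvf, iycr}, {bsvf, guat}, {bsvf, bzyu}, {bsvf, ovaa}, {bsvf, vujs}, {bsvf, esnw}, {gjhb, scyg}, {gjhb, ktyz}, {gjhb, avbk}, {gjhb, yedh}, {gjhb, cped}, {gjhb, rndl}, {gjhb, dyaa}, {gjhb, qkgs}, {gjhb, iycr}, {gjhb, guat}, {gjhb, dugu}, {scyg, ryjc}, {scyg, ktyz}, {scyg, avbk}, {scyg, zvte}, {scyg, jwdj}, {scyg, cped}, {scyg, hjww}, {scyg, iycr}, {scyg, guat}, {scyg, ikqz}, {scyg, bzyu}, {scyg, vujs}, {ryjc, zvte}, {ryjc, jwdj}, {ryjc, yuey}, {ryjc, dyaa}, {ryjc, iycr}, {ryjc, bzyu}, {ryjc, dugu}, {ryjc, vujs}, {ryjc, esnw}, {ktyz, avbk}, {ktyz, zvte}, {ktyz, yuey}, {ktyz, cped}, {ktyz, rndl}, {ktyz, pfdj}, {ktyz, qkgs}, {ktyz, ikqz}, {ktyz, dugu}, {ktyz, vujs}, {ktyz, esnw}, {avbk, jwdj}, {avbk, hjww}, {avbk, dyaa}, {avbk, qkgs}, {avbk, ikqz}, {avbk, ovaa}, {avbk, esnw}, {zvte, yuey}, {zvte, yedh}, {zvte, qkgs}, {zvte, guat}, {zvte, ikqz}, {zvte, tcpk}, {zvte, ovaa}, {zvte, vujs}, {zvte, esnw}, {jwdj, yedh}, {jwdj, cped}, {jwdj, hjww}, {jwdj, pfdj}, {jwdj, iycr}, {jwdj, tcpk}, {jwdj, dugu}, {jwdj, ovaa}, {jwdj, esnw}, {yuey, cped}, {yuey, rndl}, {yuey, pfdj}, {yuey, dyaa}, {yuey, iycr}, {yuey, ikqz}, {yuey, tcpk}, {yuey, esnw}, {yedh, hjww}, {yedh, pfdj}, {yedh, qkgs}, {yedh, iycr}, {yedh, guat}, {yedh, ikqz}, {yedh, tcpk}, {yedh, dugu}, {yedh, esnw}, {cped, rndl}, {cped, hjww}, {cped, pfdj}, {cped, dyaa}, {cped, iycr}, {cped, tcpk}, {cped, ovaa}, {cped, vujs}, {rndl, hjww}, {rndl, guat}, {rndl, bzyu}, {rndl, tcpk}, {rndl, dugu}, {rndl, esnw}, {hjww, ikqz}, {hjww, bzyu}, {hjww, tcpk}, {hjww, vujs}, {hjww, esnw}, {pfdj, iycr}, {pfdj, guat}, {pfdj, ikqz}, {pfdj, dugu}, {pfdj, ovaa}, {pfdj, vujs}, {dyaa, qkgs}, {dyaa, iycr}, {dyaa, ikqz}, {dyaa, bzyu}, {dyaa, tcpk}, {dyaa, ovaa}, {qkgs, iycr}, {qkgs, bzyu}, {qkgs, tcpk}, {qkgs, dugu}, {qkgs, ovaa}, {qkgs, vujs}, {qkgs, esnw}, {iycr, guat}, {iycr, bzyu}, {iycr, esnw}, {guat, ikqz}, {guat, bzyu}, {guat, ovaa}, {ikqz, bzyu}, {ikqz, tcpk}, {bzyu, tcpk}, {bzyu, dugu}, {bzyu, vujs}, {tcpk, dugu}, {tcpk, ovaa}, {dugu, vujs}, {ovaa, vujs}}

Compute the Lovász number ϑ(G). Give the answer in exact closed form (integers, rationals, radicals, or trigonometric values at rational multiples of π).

N(tcpk) = {ifod, zvte, jwdj, yuey, yedh, cped, rndl, hjww, dyaa, qkgs, ikqz, bzyu, dugu, ovaa}, |N(tcpk)| = 14.
Vertex scyg has 14 neighbors: ifod, gjhb, ryjc, ktyz, avbk, zvte, jwdj, cped, hjww, iycr, guat, ikqz, bzyu, vujs.
N(gjhb) = {ifod, wgsk, yczv, scyg, ktyz, avbk, yedh, cped, rndl, dyaa, qkgs, iycr, guat, dugu}, |N(gjhb)| = 14.
Vertex zvte has 14 neighbors: ifod, wgsk, scyg, ryjc, ktyz, yuey, yedh, qkgs, guat, ikqz, tcpk, ovaa, vujs, esnw.
deg(v) = 14 for all v (|V|=29); Paley(29): SR with (k,λ,μ)=(14,6,7).
A has 3 distinct eigenvalues ≈ [14.0, 2.1926, -3.1926].
Lovász: ϑ = −29(-sqrt(29)/2 - 1/2)/(14+-(-sqrt(29)/2 - 1/2)) = sqrt(29).
= 5.385164807… (decimal).

sqrt(29)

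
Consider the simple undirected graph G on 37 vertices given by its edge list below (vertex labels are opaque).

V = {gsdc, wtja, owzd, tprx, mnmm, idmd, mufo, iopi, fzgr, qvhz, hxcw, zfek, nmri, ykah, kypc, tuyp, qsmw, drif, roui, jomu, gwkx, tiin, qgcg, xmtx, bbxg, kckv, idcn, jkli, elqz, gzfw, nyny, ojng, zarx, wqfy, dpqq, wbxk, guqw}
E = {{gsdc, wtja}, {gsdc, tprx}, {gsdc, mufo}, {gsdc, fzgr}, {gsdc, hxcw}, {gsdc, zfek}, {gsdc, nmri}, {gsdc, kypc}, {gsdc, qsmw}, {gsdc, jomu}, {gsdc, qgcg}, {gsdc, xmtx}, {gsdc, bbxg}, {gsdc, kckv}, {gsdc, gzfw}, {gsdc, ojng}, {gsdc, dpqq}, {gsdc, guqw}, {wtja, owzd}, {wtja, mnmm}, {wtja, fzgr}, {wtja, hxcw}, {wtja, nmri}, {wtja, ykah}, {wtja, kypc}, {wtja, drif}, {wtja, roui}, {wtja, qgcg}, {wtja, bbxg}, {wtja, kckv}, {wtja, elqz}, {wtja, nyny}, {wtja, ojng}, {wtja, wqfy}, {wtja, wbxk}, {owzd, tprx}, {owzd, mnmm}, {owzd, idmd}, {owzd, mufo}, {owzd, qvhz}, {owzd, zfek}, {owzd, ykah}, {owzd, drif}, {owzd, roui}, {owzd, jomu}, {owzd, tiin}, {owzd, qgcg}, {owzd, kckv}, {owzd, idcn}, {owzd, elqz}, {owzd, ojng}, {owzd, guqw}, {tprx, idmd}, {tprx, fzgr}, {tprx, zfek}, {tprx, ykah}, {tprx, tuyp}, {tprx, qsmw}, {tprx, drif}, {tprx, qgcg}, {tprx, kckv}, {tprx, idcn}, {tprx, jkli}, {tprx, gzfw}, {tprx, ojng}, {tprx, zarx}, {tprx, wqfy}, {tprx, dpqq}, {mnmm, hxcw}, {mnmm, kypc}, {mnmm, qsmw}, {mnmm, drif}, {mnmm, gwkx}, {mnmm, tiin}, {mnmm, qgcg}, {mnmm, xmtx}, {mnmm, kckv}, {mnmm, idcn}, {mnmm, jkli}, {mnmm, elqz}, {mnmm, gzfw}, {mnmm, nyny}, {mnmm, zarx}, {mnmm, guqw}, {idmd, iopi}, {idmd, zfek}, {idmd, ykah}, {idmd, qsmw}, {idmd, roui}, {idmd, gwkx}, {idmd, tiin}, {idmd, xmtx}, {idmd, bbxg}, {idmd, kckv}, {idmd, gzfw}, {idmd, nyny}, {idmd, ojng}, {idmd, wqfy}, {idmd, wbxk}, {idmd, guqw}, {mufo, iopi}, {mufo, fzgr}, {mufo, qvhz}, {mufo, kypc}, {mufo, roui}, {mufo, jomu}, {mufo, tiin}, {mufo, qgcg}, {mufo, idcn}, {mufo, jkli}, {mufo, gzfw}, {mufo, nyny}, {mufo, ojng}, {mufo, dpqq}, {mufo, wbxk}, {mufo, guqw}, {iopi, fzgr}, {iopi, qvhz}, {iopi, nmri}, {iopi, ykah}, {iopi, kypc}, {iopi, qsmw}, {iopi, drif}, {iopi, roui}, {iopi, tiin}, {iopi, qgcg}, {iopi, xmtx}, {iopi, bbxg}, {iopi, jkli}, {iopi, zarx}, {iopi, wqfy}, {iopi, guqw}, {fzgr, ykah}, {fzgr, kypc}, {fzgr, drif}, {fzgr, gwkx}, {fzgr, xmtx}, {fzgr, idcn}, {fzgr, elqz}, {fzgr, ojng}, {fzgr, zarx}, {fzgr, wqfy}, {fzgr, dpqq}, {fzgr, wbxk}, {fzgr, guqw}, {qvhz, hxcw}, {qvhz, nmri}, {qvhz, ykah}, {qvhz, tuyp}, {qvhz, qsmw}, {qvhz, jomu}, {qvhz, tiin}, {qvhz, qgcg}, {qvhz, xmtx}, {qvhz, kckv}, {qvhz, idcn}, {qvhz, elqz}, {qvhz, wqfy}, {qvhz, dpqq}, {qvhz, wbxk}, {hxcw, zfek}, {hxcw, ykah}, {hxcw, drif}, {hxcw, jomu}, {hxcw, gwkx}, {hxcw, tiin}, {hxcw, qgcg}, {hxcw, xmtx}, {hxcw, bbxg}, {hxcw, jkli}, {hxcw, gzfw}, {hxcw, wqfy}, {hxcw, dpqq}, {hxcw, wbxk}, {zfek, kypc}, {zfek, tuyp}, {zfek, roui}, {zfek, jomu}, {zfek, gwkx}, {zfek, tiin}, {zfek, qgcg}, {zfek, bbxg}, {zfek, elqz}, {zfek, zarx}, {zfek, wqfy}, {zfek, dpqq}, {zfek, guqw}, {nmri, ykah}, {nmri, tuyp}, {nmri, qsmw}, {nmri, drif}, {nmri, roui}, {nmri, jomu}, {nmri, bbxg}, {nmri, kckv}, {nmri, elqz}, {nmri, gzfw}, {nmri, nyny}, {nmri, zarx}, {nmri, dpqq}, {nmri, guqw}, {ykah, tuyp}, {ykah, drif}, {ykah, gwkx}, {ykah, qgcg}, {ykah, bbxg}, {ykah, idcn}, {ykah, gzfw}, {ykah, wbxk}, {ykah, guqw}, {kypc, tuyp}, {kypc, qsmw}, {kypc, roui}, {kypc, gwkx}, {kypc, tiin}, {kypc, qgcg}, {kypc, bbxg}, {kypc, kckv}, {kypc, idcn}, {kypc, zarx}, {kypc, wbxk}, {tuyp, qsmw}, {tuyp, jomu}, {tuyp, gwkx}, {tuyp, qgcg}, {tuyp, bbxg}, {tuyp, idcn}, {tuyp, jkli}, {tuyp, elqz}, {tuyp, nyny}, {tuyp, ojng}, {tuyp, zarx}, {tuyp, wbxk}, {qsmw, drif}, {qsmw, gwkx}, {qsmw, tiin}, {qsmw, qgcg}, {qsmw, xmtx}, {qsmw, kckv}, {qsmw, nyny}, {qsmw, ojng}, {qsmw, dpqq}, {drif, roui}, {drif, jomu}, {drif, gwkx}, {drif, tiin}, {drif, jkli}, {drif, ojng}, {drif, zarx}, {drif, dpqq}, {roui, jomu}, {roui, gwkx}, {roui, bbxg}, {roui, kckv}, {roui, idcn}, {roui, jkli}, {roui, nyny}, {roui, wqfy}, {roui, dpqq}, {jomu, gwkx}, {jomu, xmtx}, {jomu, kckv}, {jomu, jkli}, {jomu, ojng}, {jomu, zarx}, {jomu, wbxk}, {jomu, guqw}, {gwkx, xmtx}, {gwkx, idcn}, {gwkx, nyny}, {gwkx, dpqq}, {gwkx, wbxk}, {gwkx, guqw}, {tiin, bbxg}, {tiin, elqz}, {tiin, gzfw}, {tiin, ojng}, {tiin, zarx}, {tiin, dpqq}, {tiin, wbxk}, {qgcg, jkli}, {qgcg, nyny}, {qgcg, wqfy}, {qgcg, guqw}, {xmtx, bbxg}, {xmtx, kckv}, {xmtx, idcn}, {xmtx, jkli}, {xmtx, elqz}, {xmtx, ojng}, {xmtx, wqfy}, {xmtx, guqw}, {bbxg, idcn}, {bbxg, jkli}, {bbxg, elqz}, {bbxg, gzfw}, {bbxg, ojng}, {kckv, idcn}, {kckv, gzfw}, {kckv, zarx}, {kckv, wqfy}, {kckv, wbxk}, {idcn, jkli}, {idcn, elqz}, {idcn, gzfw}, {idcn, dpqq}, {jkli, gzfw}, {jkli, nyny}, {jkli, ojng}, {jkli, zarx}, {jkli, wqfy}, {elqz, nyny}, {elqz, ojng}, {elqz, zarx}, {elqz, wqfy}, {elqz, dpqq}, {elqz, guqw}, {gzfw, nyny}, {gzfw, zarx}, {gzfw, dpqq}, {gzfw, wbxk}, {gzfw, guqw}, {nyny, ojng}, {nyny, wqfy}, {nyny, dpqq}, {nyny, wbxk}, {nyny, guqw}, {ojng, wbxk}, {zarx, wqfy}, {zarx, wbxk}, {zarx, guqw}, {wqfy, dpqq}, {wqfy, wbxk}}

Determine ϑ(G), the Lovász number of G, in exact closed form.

sqrt(37)

deg(jomu) = 18; N(jomu) = {gsdc, owzd, mufo, qvhz, hxcw, zfek, nmri, tuyp, drif, roui, gwkx, xmtx, kckv, jkli, ojng, zarx, wbxk, guqw}.
Vertex hxcw has 18 neighbors: gsdc, wtja, mnmm, qvhz, zfek, ykah, drif, jomu, gwkx, tiin, qgcg, xmtx, bbxg, jkli, gzfw, wqfy, dpqq, wbxk.
N(gwkx) = {mnmm, idmd, fzgr, hxcw, zfek, ykah, kypc, tuyp, qsmw, drif, roui, jomu, xmtx, idcn, nyny, dpqq, wbxk, guqw}, |N(gwkx)| = 18.
deg(wqfy) = 18; N(wqfy) = {wtja, tprx, idmd, iopi, fzgr, qvhz, hxcw, zfek, roui, qgcg, xmtx, kckv, jkli, elqz, nyny, zarx, dpqq, wbxk}.
deg(v) = 18 for all v (|V|=37); Paley(37): SR with (k,λ,μ)=(18,8,9).
spec(A) ≈ [18.0, 2.541381, -3.541381] (distinct, 6 d.p.).
−37·(-sqrt(37)/2 - 1/2) / ((18)−(-sqrt(37)/2 - 1/2)) = sqrt(37) = ϑ(G).
Numerically 6.0828.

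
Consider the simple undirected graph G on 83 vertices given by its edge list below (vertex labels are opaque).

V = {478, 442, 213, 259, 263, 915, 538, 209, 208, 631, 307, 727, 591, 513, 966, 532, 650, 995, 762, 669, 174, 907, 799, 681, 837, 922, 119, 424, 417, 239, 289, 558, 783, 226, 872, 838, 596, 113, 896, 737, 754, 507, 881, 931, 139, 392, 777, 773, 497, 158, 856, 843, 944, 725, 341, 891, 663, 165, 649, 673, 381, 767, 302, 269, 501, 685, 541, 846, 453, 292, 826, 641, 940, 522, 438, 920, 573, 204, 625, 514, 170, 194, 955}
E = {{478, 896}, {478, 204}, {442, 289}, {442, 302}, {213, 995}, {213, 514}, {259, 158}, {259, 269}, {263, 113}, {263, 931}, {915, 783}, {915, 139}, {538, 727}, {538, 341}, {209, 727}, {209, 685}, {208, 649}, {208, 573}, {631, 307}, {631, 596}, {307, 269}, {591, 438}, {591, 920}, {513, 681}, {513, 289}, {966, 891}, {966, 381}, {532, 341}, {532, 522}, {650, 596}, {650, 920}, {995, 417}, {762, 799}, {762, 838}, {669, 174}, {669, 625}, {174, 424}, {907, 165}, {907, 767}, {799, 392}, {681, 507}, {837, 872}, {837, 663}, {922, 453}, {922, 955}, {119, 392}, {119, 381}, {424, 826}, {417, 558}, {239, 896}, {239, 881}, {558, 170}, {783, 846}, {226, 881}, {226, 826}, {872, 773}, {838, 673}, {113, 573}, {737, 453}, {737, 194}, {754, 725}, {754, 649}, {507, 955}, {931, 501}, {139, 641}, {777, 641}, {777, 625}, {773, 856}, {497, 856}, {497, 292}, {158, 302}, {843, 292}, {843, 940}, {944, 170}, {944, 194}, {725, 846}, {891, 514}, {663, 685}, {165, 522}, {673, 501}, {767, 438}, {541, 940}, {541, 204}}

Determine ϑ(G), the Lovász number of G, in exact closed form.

N(341) = {538, 532}, |N(341)| = 2.
deg(773) = 2; N(773) = {872, 856}.
N(170) = {558, 944}, |N(170)| = 2.
Vertex 754 has 2 neighbors: 725, 649.
deg(v) = 2 for all v (|V|=83); this is C_{83}, the 83-cycle.
Distinct eigenvalues (to 5 d.p.): [2.0, 1.99427, 1.97712, 1.94865, 1.90901, 1.85844, 1.79722, 1.72571, 1.64431, 1.5535, 1.45378, 1.34575, 1.23, 1.1072, 0.97807, 0.84333, 0.70376, 0.56016, 0.41335, 0.26418, 0.11349, -0.03785, -0.18897, -0.33901, -0.48711, -0.63242, -0.7741, -0.91135, -1.04338, -1.16944, -1.28879, -1.40077, -1.50472, -1.60005, -1.68622, -1.76273, -1.82914, -1.88507, -1.93021, -1.96429, -1.98712, -1.99857].
Lovász (edge-transitive): ϑ = −83·(-2*cos(pi/83))/((2)−(-2*cos(pi/83))) = 83*cos(pi/83)/(cos(pi/83) + 1).
Numerically 41.48513.
41 ≤ 83*cos(pi/83)/(cos(pi/83) + 1) ≤ 42: both strict.

83*cos(pi/83)/(cos(pi/83) + 1)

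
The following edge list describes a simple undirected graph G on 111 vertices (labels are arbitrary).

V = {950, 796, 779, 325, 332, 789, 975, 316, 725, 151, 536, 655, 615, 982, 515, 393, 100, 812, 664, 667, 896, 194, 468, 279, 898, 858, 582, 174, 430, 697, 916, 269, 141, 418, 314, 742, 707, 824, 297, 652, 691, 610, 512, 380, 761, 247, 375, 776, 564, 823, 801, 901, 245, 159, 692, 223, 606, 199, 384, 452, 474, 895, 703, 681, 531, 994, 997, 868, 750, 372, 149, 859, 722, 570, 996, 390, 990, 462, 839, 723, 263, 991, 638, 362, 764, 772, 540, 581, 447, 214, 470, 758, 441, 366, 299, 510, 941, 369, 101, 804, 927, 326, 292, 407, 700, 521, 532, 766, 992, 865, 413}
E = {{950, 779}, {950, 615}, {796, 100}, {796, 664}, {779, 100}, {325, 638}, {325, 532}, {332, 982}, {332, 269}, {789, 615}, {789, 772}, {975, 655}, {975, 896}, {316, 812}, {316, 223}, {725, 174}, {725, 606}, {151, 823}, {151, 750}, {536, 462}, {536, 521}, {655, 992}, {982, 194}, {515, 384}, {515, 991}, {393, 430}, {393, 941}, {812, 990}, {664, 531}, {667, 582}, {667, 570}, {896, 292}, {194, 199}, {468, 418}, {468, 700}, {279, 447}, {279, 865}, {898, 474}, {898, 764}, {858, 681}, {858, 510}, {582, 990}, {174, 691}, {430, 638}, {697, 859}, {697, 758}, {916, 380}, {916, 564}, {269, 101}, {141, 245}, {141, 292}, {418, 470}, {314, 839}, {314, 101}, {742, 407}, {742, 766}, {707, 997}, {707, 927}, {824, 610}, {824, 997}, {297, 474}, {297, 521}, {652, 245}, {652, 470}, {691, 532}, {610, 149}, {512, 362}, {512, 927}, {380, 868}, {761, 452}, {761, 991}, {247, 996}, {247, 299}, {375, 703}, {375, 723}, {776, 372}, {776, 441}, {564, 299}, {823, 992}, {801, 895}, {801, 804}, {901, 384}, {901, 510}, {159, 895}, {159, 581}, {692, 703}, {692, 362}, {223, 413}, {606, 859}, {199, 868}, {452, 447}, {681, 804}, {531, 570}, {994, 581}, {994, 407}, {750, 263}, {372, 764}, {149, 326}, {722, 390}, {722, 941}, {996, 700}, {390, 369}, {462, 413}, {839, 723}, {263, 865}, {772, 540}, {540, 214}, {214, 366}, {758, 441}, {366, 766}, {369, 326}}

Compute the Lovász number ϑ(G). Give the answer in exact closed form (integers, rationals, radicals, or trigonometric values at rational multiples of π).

111*cos(pi/111)/(cos(pi/111) + 1)

deg(823) = 2; N(823) = {151, 992}.
Vertex 697 has 2 neighbors: 859, 758.
Vertex 149 has 2 neighbors: 610, 326.
deg(462) = 2; N(462) = {536, 413}.
G on 111 vertices is 2-regular; connected 2-regular on 111 ⇒ C_{111}.
spec(A) ≈ [2.0, 1.996797, 1.987197, 1.971232, 1.948952, 1.920429, 1.885755, 1.84504, 1.798414, 1.746028, 1.688049, 1.624662, 1.556072, 1.482496, 1.404172, 1.321349, 1.234294, 1.143286, 1.048615, 0.950584, 0.849509, 0.745713, 0.639528, 0.531294, 0.421359, 0.310073, 0.197795, 0.084882, -0.028302, -0.141395, -0.254036, -0.365862, -0.476517, -0.585646, -0.692898, -0.797931, -0.900407, -1.0, -1.096389, -1.189266, -1.278334, -1.363307, -1.443912, -1.519892, -1.591004, -1.657019, -1.717727, -1.772931, -1.822457, -1.866145, -1.903855, -1.935466, -1.960877, -1.980007, -1.992795, -1.999199] (distinct, 6 d.p.).
Lovász (edge-transitive): ϑ = −111·(-2*cos(pi/111))/((2)−(-2*cos(pi/111))) = 111*cos(pi/111)/(cos(pi/111) + 1).
≈ 55.488884 (to 6 d.p.).
Lovász sandwich 55 ≤ 111*cos(pi/111)/(cos(pi/111) + 1) ≤ 56: both strict.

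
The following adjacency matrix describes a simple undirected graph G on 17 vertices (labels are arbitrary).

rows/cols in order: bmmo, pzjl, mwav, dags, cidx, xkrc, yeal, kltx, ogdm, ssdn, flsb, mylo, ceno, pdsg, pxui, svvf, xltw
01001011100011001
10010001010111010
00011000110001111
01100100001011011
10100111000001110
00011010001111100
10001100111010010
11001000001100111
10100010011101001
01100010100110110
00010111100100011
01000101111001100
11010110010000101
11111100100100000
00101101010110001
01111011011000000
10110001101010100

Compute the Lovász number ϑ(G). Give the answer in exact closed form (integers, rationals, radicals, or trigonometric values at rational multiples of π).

sqrt(17)

N(bmmo) = {pzjl, cidx, yeal, kltx, ogdm, ceno, pdsg, xltw}, |N(bmmo)| = 8.
deg(pxui) = 8; N(pxui) = {mwav, cidx, xkrc, kltx, ssdn, mylo, ceno, xltw}.
N(dags) = {pzjl, mwav, xkrc, flsb, ceno, pdsg, svvf, xltw}, |N(dags)| = 8.
N(cidx) = {bmmo, mwav, xkrc, yeal, kltx, pdsg, pxui, svvf}, |N(cidx)| = 8.
8-regular, N=17; Paley(17): SR with (k,λ,μ)=(8,3,4).
spec(A) ≈ [8.0, 1.561553, -2.561553] (distinct, 6 d.p.).
With N=17: ϑ(G) = 17·(-(-sqrt(17)/2 - 1/2))/(8−(-sqrt(17)/2 - 1/2)) = sqrt(17).
ϑ(G) ≈ 4.1231056.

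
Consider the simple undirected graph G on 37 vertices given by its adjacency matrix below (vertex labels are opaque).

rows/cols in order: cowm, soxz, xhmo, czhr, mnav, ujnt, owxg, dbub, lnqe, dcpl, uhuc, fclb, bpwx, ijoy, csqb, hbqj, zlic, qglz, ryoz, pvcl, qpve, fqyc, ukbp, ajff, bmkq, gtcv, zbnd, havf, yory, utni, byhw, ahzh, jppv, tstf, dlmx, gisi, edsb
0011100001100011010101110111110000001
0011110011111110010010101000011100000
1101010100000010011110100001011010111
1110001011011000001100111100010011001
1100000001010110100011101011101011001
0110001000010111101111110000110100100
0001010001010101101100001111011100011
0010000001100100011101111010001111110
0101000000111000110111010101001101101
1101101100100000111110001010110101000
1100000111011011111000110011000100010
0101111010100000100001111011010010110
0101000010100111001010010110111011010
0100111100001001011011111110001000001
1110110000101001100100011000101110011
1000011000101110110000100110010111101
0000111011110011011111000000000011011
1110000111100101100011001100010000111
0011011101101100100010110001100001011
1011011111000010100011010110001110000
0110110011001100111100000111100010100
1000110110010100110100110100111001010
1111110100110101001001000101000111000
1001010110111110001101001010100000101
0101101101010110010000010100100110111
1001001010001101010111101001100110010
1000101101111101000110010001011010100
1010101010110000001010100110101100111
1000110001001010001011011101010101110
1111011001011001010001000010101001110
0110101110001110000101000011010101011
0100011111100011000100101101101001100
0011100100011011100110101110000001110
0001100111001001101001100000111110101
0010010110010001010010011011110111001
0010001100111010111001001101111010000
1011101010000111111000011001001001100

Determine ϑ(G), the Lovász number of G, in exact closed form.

sqrt(37)

N(pvcl) = {cowm, xhmo, czhr, ujnt, owxg, dbub, lnqe, dcpl, csqb, zlic, qpve, fqyc, ajff, gtcv, zbnd, byhw, ahzh, jppv}, |N(pvcl)| = 18.
deg(yory) = 18; N(yory) = {cowm, mnav, ujnt, dcpl, bpwx, csqb, ryoz, qpve, fqyc, ajff, bmkq, gtcv, havf, utni, ahzh, tstf, dlmx, gisi}.
deg(mnav) = 18; N(mnav) = {cowm, soxz, dcpl, fclb, ijoy, csqb, zlic, qpve, fqyc, ukbp, bmkq, zbnd, havf, yory, byhw, jppv, tstf, edsb}.
Vertex qpve has 18 neighbors: soxz, xhmo, mnav, ujnt, lnqe, dcpl, bpwx, ijoy, zlic, qglz, ryoz, pvcl, gtcv, zbnd, havf, yory, jppv, dlmx.
18-regular, N=37; SR(37,18,8,9) — a Paley graph.
spec(A) ≈ [18.0, 2.541381, -3.541381] (distinct, 6 d.p.).
−37·(-sqrt(37)/2 - 1/2) / ((18)−(-sqrt(37)/2 - 1/2)) = sqrt(37) = ϑ(G).
ϑ(G) ≈ 6.0827625.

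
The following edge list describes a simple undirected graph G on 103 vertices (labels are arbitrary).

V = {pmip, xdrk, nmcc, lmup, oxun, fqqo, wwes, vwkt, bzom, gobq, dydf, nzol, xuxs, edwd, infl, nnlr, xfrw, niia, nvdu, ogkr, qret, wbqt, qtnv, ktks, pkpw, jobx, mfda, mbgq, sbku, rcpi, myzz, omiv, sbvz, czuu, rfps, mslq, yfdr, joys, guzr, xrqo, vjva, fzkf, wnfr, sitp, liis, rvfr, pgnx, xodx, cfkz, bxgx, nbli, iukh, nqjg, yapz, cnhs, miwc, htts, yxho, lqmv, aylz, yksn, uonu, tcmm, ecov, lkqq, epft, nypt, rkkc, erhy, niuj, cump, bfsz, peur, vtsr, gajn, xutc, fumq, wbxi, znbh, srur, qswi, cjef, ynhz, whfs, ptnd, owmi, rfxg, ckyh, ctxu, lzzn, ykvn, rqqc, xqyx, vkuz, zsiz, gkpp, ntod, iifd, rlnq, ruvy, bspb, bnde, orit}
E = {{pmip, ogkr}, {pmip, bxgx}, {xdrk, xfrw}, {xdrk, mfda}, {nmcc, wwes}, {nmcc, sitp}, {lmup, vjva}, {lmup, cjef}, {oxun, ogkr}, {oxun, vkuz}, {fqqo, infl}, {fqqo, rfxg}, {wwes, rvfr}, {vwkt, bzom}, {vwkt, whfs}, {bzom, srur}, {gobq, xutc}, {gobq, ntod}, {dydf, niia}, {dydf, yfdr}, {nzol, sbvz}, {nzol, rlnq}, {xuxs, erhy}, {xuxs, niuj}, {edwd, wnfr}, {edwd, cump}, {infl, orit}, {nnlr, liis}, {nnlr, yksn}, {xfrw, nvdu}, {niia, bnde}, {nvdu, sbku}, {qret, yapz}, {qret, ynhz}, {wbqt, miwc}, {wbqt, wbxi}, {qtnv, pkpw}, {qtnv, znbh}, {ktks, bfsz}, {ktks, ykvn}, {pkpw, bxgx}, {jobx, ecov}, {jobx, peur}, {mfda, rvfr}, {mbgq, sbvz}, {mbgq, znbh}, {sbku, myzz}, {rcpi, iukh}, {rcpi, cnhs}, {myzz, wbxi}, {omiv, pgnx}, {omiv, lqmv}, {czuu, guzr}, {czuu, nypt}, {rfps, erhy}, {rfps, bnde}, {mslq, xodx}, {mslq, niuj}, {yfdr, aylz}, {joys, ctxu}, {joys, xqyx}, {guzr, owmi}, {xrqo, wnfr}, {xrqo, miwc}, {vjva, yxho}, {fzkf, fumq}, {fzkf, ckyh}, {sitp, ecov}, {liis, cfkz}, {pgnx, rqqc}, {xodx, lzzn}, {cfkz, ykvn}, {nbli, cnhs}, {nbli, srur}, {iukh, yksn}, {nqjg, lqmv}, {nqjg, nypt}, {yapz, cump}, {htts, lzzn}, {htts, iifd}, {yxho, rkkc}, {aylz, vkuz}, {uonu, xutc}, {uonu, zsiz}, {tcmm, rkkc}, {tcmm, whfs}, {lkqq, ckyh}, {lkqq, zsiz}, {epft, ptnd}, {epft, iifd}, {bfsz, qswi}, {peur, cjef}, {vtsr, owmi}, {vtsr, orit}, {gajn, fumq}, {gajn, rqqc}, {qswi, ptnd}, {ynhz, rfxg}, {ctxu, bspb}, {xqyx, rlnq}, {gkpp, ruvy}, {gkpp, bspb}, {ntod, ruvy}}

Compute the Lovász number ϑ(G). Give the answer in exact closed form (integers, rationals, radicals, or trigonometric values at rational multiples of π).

103*cos(pi/103)/(cos(pi/103) + 1)

N(pmip) = {ogkr, bxgx}, |N(pmip)| = 2.
Vertex rqqc has 2 neighbors: pgnx, gajn.
Vertex sitp has 2 neighbors: nmcc, ecov.
N(fzkf) = {fumq, ckyh}, |N(fzkf)| = 2.
deg(v) = 2 for all v (|V|=103); a single 103-cycle (edge-transitive).
Distinct eigenvalues (to 5 d.p.): [2.0, 1.99628, 1.98513, 1.9666, 1.94076, 1.90769, 1.86752, 1.82041, 1.76653, 1.70608, 1.63928, 1.56638, 1.48765, 1.40339, 1.31391, 1.21954, 1.12063, 1.01756, 0.9107, 0.80045, 0.68722, 0.57144, 0.45353, 0.33394, 0.2131, 0.09147, -0.0305, -0.15236, -0.27365, -0.39392, -0.51273, -0.62963, -0.74418, -0.85597, -0.96458, -1.06959, -1.17063, -1.26731, -1.35928, -1.44619, -1.52772, -1.60357, -1.67345, -1.73711, -1.79431, -1.84483, -1.88849, -1.92512, -1.95459, -1.97679, -1.99163, -1.99907].
−103·(-2*cos(pi/103)) / ((2)−(-2*cos(pi/103))) = 103*cos(pi/103)/(cos(pi/103) + 1) = ϑ(G).
ϑ(G) ≈ 51.4880.
Sandwich: α(G)=51 ≤ ϑ(G)=103*cos(pi/103)/(cos(pi/103) + 1) ≤ χ(Ḡ)=52 (both strict).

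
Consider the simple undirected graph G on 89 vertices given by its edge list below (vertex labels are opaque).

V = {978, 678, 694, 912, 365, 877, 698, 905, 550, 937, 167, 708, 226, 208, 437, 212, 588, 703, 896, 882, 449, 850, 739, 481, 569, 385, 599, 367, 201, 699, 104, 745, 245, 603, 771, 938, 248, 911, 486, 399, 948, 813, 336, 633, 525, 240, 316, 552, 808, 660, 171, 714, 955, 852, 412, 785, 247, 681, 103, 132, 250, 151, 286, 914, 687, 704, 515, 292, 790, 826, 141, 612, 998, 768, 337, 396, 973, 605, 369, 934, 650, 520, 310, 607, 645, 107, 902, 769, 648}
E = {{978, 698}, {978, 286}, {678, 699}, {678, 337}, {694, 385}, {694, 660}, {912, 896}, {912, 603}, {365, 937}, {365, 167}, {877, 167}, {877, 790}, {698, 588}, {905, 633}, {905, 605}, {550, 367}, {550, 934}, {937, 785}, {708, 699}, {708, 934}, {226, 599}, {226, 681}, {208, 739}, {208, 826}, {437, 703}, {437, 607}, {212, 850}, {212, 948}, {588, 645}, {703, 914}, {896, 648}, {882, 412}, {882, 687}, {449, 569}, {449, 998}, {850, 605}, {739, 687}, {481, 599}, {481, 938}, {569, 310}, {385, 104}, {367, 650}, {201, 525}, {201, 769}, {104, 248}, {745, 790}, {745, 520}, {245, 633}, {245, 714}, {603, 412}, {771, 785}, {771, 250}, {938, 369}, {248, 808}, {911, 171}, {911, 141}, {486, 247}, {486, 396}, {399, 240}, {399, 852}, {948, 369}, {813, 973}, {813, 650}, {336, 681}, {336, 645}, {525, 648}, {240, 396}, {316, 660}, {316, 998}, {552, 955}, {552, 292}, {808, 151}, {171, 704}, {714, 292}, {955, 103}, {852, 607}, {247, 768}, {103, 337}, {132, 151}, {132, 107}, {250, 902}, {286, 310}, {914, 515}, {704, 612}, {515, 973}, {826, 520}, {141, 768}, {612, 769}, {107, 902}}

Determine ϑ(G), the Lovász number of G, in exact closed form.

89*cos(pi/89)/(cos(pi/89) + 1)

deg(103) = 2; N(103) = {955, 337}.
N(612) = {704, 769}, |N(612)| = 2.
deg(877) = 2; N(877) = {167, 790}.
deg(286) = 2; N(286) = {978, 310}.
89-vertex 2-regular graph: connected 2-regular on 89 ⇒ C_{89}.
The 45 distinct eigenvalues: [2.0, 1.99502, 1.9801, 1.95531, 1.92078, 1.87669, 1.82324, 1.76071, 1.68941, 1.60969, 1.52196, 1.42664, 1.32421, 1.21519, 1.10011, 0.97955, 0.85411, 0.72442, 0.59112, 0.45487, 0.31635, 0.17626, 0.0353, -0.10585, -0.24646, -0.38585, -0.52332, -0.65818, -0.78976, -0.9174, -1.04048, -1.15837, -1.27049, -1.37628, -1.47522, -1.5668, -1.65058, -1.72614, -1.79309, -1.85112, -1.89992, -1.93926, -1.96893, -1.9888, -1.99875].
Lovász: ϑ = −89(-2*cos(pi/89))/(2+-(-1)*2*cos(pi/89)) = 89*cos(pi/89)/(cos(pi/89) + 1).
Numerically 44.48614.
Sandwich: α(G)=44 ≤ ϑ(G)=89*cos(pi/89)/(cos(pi/89) + 1) ≤ χ(Ḡ)=45 (both strict).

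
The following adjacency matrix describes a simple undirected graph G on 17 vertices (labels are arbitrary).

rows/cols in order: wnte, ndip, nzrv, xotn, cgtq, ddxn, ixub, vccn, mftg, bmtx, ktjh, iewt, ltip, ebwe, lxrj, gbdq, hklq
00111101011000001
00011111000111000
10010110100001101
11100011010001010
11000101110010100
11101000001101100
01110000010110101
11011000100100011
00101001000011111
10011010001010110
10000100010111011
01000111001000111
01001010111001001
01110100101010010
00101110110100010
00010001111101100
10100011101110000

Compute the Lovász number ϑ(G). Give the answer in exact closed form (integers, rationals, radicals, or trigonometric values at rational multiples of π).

Vertex gbdq has 8 neighbors: xotn, vccn, mftg, bmtx, ktjh, iewt, ebwe, lxrj.
N(xotn) = {wnte, ndip, nzrv, ixub, vccn, bmtx, ebwe, gbdq}, |N(xotn)| = 8.
N(lxrj) = {nzrv, cgtq, ddxn, ixub, mftg, bmtx, iewt, gbdq}, |N(lxrj)| = 8.
deg(vccn) = 8; N(vccn) = {wnte, ndip, xotn, cgtq, mftg, iewt, gbdq, hklq}.
17-vertex 8-regular graph: SR(17,8,3,4) — a Paley graph.
A has 3 distinct eigenvalues ≈ [8.0, 1.562, -2.562].
Lovász: ϑ = −17(-sqrt(17)/2 - 1/2)/(8+-(-sqrt(17)/2 - 1/2)) = sqrt(17).
ϑ(G) ≈ 4.12310563.

sqrt(17)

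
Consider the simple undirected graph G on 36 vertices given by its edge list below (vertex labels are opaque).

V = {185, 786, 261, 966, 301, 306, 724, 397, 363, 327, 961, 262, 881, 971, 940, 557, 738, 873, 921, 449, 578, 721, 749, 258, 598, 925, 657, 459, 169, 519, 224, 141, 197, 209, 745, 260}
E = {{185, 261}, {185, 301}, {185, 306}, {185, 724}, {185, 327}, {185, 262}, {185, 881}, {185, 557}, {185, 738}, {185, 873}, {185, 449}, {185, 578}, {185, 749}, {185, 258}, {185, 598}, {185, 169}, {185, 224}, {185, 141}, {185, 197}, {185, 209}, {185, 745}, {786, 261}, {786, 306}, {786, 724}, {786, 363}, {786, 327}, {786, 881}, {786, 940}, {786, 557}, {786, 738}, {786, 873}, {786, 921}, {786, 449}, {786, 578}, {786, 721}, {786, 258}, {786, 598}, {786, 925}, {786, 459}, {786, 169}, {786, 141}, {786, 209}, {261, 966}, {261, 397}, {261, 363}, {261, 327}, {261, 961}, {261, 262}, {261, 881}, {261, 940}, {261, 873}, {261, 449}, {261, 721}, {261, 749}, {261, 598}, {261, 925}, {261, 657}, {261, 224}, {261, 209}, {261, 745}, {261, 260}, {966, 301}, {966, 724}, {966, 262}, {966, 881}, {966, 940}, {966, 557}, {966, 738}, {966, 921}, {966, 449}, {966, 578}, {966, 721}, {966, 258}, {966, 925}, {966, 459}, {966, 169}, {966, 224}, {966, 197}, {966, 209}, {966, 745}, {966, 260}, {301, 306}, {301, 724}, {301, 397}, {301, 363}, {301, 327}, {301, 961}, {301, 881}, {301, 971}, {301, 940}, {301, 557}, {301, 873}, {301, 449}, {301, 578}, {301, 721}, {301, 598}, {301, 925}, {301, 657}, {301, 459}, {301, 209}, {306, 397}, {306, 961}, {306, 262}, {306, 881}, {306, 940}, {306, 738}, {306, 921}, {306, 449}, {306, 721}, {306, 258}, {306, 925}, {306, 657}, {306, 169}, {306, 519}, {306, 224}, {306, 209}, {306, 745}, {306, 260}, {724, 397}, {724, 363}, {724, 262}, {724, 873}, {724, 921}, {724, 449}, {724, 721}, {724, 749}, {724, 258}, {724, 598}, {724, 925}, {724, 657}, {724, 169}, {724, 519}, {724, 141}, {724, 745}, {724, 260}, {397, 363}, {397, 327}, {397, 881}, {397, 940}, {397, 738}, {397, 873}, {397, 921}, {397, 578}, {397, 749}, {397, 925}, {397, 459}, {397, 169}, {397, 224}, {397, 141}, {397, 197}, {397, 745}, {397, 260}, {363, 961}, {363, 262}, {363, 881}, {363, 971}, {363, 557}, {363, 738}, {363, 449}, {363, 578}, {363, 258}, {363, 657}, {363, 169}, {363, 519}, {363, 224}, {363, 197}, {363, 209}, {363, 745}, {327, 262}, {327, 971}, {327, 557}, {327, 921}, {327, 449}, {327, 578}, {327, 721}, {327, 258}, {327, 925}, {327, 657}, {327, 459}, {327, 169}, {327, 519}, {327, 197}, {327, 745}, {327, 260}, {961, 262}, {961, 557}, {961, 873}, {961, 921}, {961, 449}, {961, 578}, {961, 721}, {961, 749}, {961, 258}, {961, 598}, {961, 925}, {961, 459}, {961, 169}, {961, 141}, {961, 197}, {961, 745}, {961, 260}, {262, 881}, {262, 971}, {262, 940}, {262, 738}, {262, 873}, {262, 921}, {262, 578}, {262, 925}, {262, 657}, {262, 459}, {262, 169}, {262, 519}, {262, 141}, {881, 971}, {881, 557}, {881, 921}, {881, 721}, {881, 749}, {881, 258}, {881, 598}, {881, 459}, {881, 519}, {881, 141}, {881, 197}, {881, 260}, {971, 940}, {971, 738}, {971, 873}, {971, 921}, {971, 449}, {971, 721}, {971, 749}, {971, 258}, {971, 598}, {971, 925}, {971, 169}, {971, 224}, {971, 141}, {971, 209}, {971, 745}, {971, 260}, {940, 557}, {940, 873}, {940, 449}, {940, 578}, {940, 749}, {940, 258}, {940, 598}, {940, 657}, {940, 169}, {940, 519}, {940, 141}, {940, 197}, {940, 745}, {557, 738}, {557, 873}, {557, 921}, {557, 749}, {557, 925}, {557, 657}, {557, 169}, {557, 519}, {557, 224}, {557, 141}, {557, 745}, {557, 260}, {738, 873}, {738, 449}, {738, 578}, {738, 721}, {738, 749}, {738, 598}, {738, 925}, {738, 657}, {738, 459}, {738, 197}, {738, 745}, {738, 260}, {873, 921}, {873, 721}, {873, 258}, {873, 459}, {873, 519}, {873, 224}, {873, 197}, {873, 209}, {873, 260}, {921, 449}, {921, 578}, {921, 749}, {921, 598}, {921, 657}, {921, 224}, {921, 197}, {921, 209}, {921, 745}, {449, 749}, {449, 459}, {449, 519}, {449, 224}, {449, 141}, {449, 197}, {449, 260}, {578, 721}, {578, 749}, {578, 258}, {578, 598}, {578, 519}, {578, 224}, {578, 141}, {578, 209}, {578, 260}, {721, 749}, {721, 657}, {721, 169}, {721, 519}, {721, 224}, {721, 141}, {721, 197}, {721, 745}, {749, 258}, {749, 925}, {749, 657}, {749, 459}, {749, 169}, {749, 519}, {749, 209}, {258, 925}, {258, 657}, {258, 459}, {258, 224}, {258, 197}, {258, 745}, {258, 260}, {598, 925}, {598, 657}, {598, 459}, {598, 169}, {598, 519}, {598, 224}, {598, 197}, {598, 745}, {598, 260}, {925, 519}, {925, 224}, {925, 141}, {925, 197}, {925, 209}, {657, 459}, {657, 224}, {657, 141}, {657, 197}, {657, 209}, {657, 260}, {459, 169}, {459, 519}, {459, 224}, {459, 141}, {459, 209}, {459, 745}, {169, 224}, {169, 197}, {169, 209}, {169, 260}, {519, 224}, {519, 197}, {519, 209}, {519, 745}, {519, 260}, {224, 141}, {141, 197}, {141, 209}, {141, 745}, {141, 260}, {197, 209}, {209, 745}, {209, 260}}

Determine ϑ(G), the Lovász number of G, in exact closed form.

8

N(657) = {261, 301, 306, 724, 363, 327, 262, 940, 557, 738, 921, 721, 749, 258, 598, 459, 224, 141, 197, 209, 260}, |N(657)| = 21.
N(881) = {185, 786, 261, 966, 301, 306, 397, 363, 262, 971, 557, 921, 721, 749, 258, 598, 459, 519, 141, 197, 260}, |N(881)| = 21.
deg(224) = 21; N(224) = {185, 261, 966, 306, 397, 363, 971, 557, 873, 921, 449, 578, 721, 258, 598, 925, 657, 459, 169, 519, 141}.
N(301) = {185, 966, 306, 724, 397, 363, 327, 961, 881, 971, 940, 557, 873, 449, 578, 721, 598, 925, 657, 459, 209}, |N(301)| = 21.
G on 36 vertices is 21-regular; Kneser K(9,2) on C(9,2)=36 vertices.
Distinct eigenvalues (to 6 d.p.): [21.0, 1.0, -6.0].
With N=36: ϑ(G) = 36·(-1*(-6))/(21−(-6)) = 8.
ϑ(G) ≈ 8.000000.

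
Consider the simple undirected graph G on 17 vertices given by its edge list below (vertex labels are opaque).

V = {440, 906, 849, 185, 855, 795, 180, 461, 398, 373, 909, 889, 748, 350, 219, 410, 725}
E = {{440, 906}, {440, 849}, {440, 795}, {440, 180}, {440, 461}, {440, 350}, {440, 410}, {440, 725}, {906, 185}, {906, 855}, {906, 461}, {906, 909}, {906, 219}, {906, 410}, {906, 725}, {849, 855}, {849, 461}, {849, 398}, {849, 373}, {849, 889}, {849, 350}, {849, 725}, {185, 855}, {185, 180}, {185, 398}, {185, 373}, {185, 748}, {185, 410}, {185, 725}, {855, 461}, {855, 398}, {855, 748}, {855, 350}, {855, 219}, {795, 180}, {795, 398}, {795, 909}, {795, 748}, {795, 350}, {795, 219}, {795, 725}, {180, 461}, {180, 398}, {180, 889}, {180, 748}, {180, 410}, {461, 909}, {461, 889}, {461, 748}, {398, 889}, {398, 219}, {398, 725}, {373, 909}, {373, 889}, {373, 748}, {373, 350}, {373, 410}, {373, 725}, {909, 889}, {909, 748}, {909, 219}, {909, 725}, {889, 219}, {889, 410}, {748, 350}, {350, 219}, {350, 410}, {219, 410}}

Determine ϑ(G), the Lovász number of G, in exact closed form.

sqrt(17)

Vertex 849 has 8 neighbors: 440, 855, 461, 398, 373, 889, 350, 725.
deg(855) = 8; N(855) = {906, 849, 185, 461, 398, 748, 350, 219}.
N(185) = {906, 855, 180, 398, 373, 748, 410, 725}, |N(185)| = 8.
N(748) = {185, 855, 795, 180, 461, 373, 909, 350}, |N(748)| = 8.
17-vertex 8-regular graph: SR(17,8,3,4) — a Paley graph.
Distinct eigenvalues (to 5 d.p.): [8.0, 1.56155, -2.56155].
Lovász (edge-transitive): ϑ = −17·(-sqrt(17)/2 - 1/2)/((8)−(-sqrt(17)/2 - 1/2)) = sqrt(17).
Numerically 4.123106.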